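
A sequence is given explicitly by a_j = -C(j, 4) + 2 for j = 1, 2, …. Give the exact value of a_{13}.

C(13, 4) = 715, so a_{13} = -713.

-713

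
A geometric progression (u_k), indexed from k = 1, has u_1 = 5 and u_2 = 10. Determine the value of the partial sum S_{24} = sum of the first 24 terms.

83886075

Common ratio r = 2.
u_k = 5·2^(k-1).
S = 5·(2^24 - 1)/(2 - 1) = 5·(16777216 - 1)/(1) = 83886075.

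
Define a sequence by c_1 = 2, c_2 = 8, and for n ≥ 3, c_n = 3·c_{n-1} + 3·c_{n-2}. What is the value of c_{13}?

Step forward from the initial values:
c_3 = 30;  c_4 = 114;  c_5 = 432;  …;  c_{10} = 338418;  c_{11} = 1283040;  c_{12} = 4864374;  c_{13} = 18442242.

18442242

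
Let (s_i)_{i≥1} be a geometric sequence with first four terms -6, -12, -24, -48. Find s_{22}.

-12582912

Common ratio r = 2.
s_i = (-6)·2^(i-1).
s_{22} = (-6)·2^21 = -12582912.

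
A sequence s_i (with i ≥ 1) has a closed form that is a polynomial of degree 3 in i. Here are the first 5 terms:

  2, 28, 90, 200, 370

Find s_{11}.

3322

1st diffs: 26, 62, 110, 170.
2nd diffs: 36, 48, 60.
3rd diffs: 12, 12 (constant).
So s_i = 2i^3 + 6i^2 - 6i.
Evaluating at i = 11 gives s_{11} = 3322.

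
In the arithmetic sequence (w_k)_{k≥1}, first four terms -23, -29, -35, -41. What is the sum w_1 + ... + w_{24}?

Common difference d = -6.
w_k = -23 + (k - 1)·(-6).
w_{24} = -161; S = 24·(-23 + (-161))/2 = -2208.

-2208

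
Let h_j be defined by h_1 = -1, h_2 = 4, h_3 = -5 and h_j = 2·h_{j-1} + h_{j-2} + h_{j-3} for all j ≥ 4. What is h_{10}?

Step forward from the initial values:
h_4 = -7; h_5 = -15; h_6 = -42; h_7 = -106; h_8 = -269; h_9 = -686; h_{10} = -1747.

-1747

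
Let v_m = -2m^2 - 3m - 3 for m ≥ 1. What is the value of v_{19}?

v_{19} = -2·19^2 - 3·19 - 3 = -782.

-782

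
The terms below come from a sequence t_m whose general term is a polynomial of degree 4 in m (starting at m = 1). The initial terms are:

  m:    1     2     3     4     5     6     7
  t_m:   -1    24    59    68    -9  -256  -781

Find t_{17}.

-62241

1st diffs: 25, 35, 9, -77, -247, -525.
2nd diffs: 10, -26, -86, -170, -278.
3rd diffs: -36, -60, -84, -108.
4th diffs: -24, -24, -24 (constant).
So t_m = -m^4 + 4m^3 + 6m^2 - 6m - 4.
Evaluating at m = 17 gives t_{17} = -62241.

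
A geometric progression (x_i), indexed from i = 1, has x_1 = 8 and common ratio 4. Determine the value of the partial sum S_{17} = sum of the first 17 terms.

x_i = 8·4^(i-1).
S = 8·(4^17 - 1)/(4 - 1) = 8·(17179869184 - 1)/(3) = 45812984488.

45812984488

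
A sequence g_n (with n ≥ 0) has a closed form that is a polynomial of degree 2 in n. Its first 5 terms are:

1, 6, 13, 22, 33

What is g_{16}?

321

1st diffs: 5, 7, 9, 11.
2nd diffs: 2, 2, 2 (constant).
Newton forward-difference form: g_n = 1 + 5·C(n,1) + 2·C(n,2).
At n = 16: n = 16, so g_{16} = 1 + 80 + 240 = 321.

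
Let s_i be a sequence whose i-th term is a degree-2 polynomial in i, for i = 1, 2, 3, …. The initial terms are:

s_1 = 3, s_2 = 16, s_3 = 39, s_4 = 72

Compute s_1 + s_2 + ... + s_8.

1st diffs: 13, 23, 33.
2nd diffs: 10, 10 (constant).
So s_i = 5i^2 - 2i.
Continuing: 115, 168, 231, 304.
Summing i = 1..8 (8 terms) gives 948.

948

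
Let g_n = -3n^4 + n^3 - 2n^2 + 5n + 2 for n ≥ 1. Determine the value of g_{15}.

g_{15} = -3·15^4 + 1·15^3 - 2·15^2 + 5·15 + 2 = -148873.

-148873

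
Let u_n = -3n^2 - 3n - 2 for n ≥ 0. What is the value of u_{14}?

u_{14} = -3·14^2 - 3·14 - 2 = -632.

-632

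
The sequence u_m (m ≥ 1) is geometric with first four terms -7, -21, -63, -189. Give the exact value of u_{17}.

-301327047

Common ratio r = 3.
u_m = (-7)·3^(m-1).
u_{17} = (-7)·3^16 = -301327047.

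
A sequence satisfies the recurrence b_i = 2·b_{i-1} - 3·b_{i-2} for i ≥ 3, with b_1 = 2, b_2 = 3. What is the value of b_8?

99

b_3 = 0  b_4 = -9  b_5 = -18  b_6 = -9  b_7 = 36  b_8 = 99.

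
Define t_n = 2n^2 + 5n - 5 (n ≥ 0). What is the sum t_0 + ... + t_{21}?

Over n = 0..21: Σn = 231, Σn² = 3311.
Total = (2)·3311 + (5)·231 + (-5)·22 = 7667.

7667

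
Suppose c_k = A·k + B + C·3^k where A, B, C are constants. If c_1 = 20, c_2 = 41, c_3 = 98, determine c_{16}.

Plug in k = 1, 2, 3: A + B + 3C = 20; 2A + B + 9C = 41; 3A + B + 27C = 98.
Subtracting the first from the second: A + 6C = 21.
Subtracting the second from the third: A + 18C = 57.
Solving: C = 3, A = 3, then B = 8.
Therefore c_{16} = 48 + 8 + 3·43046721 = 129140219.

129140219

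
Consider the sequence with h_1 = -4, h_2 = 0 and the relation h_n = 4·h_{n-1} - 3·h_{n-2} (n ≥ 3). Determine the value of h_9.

13116

Step forward from the initial values:
h_3 = 12; h_4 = 48; h_5 = 156; h_6 = 480; h_7 = 1452; h_8 = 4368; h_9 = 13116.
(Characteristic roots are 3 and 1.)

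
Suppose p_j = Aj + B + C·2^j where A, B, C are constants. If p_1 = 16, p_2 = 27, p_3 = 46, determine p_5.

148

At j = 1, 2, 3: A + B + 2C = 16; 2A + B + 4C = 27; 3A + B + 8C = 46.
Subtracting the first from the second: A + 2C = 11.
Subtracting the second from the third: A + 4C = 19.
Solving: C = 4, A = 3, then B = 5.
Therefore p_5 = 15 + 5 + 4·32 = 148.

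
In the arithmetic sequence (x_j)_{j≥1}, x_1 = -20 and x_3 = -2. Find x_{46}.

385

Common difference d = (-2 - (-20)) / (3 - 1) = 9.
x_j = -20 + (j - 1)·9.
x_{46} = -20 + 45·9 = 385.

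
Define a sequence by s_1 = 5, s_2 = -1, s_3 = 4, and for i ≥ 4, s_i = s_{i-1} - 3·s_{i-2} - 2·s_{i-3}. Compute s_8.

95

Compute successive terms:
s_4 = -3;  s_5 = -13;  s_6 = -12;  s_7 = 33;  s_8 = 95.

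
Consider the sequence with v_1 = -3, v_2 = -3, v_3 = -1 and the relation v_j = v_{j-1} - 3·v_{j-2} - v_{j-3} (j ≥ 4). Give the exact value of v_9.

197

Compute successive terms:
v_4 = 11;  v_5 = 17;  v_6 = -15;  v_7 = -77;  v_8 = -49;  v_9 = 197.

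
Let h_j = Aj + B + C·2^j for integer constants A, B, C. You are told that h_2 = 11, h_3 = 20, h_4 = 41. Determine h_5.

86

At j = 2, 3, 4: 2A + B + 4C = 11; 3A + B + 8C = 20; 4A + B + 16C = 41.
Subtracting the first from the second: A + 4C = 9.
Subtracting the second from the third: A + 8C = 21.
Solving: C = 3, A = -3, then B = 5.
Hence h_5 = -3·5 + 5 + 3·32 = 86.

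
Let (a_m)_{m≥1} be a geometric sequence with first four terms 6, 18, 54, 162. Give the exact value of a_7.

4374

Common ratio r = 3.
a_m = 6·3^(m-1).
a_7 = 6·3^6 = 4374.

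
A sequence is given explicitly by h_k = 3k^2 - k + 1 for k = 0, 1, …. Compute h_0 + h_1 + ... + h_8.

Over k = 0..8: Σk = 36, Σk² = 204.
Total = (3)·204 + (-1)·36 + (1)·9 = 585.

585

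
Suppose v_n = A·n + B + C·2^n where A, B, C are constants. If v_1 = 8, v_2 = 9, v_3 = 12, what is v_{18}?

Plug in n = 1, 2, 3: A + B + 2C = 8; 2A + B + 4C = 9; 3A + B + 8C = 12.
Subtracting the first from the second: A + 2C = 1.
Subtracting the second from the third: A + 4C = 3.
Solving: C = 1, A = -1, then B = 7.
Hence v_{18} = -1·18 + 7 + 1·262144 = 262133.

262133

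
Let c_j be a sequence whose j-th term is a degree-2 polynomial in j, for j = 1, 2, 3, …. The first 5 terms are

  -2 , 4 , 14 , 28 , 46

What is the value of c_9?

158

1st diffs: 6, 10, 14, 18.
2nd diffs: 4, 4, 4 (constant).
So c_j = 2j^2 - 4.
Evaluating at j = 9 gives c_9 = 158.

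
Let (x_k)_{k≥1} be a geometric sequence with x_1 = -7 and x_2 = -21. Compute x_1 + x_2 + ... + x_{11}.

Common ratio r = 3.
x_k = (-7)·3^(k-1).
S = (-7)·(3^11 - 1)/(3 - 1) = (-7)·(177147 - 1)/(2) = -620011.

-620011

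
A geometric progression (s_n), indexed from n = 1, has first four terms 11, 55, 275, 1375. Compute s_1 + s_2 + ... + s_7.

214841

Common ratio r = 5.
s_n = 11·5^(n-1).
S = 11·(5^7 - 1)/(5 - 1) = 11·(78125 - 1)/(4) = 214841.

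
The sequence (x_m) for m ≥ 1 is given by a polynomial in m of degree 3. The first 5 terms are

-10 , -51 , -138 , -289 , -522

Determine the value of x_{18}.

-19203

1st diffs: -41, -87, -151, -233.
2nd diffs: -46, -64, -82.
3rd diffs: -18, -18 (constant).
Newton forward-difference form: x_m = -10 + (-41)·C(m-1,1) + (-46)·C(m-1,2) + (-18)·C(m-1,3).
At m = 18: m-1 = 17, so x_{18} = -10 - 697 - 6256 - 12240 = -19203.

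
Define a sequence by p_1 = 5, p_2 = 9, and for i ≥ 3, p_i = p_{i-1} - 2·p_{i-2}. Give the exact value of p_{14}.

-459

p_3 = -1; p_4 = -19; p_5 = -17; …; p_{11} = 71; p_{12} = 317; p_{13} = 175; p_{14} = -459.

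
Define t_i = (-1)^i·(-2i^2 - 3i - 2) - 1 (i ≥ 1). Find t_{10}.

(-1)^10 = 1; -2i^2 - 3i - 2 at i=10 is -232; so t_{10} = -233.

-233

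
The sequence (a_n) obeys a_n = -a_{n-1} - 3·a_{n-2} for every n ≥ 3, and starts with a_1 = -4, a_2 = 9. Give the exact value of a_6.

69

Step forward from the initial values:
a_3 = 3; a_4 = -30; a_5 = 21; a_6 = 69.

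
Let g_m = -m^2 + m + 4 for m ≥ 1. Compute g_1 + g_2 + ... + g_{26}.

-5746

Over m = 1..26: Σm = 351, Σm² = 6201.
Total = (-1)·6201 + (1)·351 + (4)·26 = -5746.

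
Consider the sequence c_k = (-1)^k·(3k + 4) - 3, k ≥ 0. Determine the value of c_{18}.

55

(-1)^18 = 1; 3k + 4 at k=18 is 58; so c_{18} = 55.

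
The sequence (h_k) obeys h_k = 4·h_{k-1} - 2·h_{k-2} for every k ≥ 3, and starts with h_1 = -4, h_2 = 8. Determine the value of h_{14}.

31324672

Applying the relation repeatedly:
h_3 = 40  h_4 = 144  h_5 = 496  …  h_{11} = 787072  h_{12} = 2687232  h_{13} = 9174784  h_{14} = 31324672.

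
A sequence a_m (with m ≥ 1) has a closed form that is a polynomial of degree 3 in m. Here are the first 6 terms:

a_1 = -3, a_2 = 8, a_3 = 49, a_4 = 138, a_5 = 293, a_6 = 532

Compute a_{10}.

1st diffs: 11, 41, 89, 155, 239.
2nd diffs: 30, 48, 66, 84.
3rd diffs: 18, 18, 18 (constant).
Newton forward-difference form: a_m = -3 + 11·C(m-1,1) + 30·C(m-1,2) + 18·C(m-1,3).
At m = 10: m-1 = 9, so a_{10} = -3 + 99 + 1080 + 1512 = 2688.

2688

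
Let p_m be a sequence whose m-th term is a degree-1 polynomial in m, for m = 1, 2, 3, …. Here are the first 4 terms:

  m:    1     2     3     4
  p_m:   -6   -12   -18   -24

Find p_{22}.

1st diffs: -6, -6, -6 (constant).
So p_m = -6m.
Evaluating at m = 22 gives p_{22} = -132.

-132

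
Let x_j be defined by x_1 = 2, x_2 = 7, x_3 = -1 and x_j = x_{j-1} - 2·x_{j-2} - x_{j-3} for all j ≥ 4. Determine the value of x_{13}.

Compute successive terms:
x_4 = -17  x_5 = -22  x_6 = 13  x_7 = 74  x_8 = 70  x_9 = -91  x_{10} = -305  x_{11} = -193  x_{12} = 508  x_{13} = 1199.

1199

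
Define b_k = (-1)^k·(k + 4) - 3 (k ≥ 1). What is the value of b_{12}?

(-1)^12 = 1; k + 4 at k=12 is 16; so b_{12} = 13.

13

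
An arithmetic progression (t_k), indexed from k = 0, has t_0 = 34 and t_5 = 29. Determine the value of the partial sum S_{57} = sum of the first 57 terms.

342

Common difference d = (29 - 34) / (5 - 0) = -1.
t_k = 34 + (k - 0)·(-1).
t_{56} = -22; S = 57·(34 + (-22))/2 = 342.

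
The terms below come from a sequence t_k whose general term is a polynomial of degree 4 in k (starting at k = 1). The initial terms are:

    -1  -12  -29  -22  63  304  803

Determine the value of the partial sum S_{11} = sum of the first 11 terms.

19382

1st diffs: -11, -17, 7, 85, 241, 499.
2nd diffs: -6, 24, 78, 156, 258.
3rd diffs: 30, 54, 78, 102.
4th diffs: 24, 24, 24 (constant).
So t_k = k^4 - 5k^3 + 2k^2 + 3k - 2.
Continuing: 1686, 3103, 5228, 8259.
Summing k = 1..11 (11 terms) gives 19382.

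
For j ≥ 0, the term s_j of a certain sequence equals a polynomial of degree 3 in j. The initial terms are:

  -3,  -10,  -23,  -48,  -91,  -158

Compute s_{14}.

-2831

1st diffs: -7, -13, -25, -43, -67.
2nd diffs: -6, -12, -18, -24.
3rd diffs: -6, -6, -6 (constant).
So s_j = -j^3 - 6j - 3.
Evaluating at j = 14 gives s_{14} = -2831.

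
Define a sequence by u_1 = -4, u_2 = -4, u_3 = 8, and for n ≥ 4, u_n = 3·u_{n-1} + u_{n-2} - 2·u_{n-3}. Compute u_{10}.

Compute successive terms:
u_4 = 28  u_5 = 100  u_6 = 312  u_7 = 980  u_8 = 3052  u_9 = 9512  u_{10} = 29628.

29628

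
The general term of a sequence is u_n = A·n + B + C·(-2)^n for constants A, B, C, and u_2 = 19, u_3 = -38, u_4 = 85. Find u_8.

1297

At n = 2, 3, 4: 2A + B + 4C = 19; 3A + B - 8C = -38; 4A + B + 16C = 85.
Subtracting the first from the second: A - 12C = -57.
Subtracting the second from the third: A + 24C = 123.
Solving: C = 5, A = 3, then B = -7.
Hence u_8 = 3·8 + (-7) + 5·256 = 1297.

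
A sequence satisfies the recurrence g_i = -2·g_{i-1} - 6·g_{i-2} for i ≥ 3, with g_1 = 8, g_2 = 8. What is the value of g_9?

Compute successive terms:
g_3 = -64, g_4 = 80, g_5 = 224, g_6 = -928, g_7 = 512, g_8 = 4544, g_9 = -12160.

-12160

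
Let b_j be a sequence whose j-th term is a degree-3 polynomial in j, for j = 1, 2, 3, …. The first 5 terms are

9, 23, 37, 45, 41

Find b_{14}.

1st diffs: 14, 14, 8, -4.
2nd diffs: 0, -6, -12.
3rd diffs: -6, -6 (constant).
So b_j = -j^3 + 6j^2 + 3j + 1.
Evaluating at j = 14 gives b_{14} = -1525.

-1525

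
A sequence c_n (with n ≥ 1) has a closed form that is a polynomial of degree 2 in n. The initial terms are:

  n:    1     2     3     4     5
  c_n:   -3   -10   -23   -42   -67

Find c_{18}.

1st diffs: -7, -13, -19, -25.
2nd diffs: -6, -6, -6 (constant).
Newton forward-difference form: c_n = -3 + (-7)·C(n-1,1) + (-6)·C(n-1,2).
At n = 18: n-1 = 17, so c_{18} = -3 - 119 - 816 = -938.

-938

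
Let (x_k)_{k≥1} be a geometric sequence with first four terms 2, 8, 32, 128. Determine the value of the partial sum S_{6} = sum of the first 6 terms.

Common ratio r = 4.
x_k = 2·4^(k-1).
S = 2·(4^6 - 1)/(4 - 1) = 2·(4096 - 1)/(3) = 2730.

2730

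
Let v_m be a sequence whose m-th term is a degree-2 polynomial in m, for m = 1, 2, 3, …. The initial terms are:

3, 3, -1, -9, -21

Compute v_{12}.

-217

1st diffs: 0, -4, -8, -12.
2nd diffs: -4, -4, -4 (constant).
So v_m = -2m^2 + 6m - 1.
Evaluating at m = 12 gives v_{12} = -217.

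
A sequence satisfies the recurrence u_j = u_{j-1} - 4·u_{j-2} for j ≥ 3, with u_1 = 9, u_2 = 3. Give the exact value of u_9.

-825

u_3 = -33  u_4 = -45  u_5 = 87  u_6 = 267  u_7 = -81  u_8 = -1149  u_9 = -825.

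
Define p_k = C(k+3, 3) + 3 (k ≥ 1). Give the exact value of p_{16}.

C(19, 3) = 969, so p_{16} = 972.

972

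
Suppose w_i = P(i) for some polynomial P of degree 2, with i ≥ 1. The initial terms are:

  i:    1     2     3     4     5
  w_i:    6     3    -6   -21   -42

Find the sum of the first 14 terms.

1st diffs: -3, -9, -15, -21.
2nd diffs: -6, -6, -6 (constant).
So w_i = -3i^2 + 6i + 3.
Continuing: …, -69, -102, -141, -186, …, w_{14} = -501.
Summing i = 1..14 (14 terms) gives -2373.

-2373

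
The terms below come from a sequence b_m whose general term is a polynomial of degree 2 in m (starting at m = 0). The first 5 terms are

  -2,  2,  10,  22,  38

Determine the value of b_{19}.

758

1st diffs: 4, 8, 12, 16.
2nd diffs: 4, 4, 4 (constant).
Newton forward-difference form: b_m = -2 + 4·C(m,1) + 4·C(m,2).
At m = 19: m = 19, so b_{19} = -2 + 76 + 684 = 758.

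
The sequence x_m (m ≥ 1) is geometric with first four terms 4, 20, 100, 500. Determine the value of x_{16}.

Common ratio r = 5.
x_m = 4·5^(m-1).
x_{16} = 4·5^15 = 122070312500.

122070312500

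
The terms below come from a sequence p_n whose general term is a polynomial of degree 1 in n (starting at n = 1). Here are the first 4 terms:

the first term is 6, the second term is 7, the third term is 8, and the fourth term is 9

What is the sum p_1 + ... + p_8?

76

1st diffs: 1, 1, 1 (constant).
So p_n = n + 5.
Continuing: 10, 11, 12, 13.
Summing n = 1..8 (8 terms) gives 76.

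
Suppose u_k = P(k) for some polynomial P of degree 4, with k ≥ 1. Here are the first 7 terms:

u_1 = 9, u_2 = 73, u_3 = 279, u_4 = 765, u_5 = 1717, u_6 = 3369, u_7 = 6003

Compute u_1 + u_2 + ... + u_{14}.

291872

1st diffs: 64, 206, 486, 952, 1652, 2634.
2nd diffs: 142, 280, 466, 700, 982.
3rd diffs: 138, 186, 234, 282.
4th diffs: 48, 48, 48 (constant).
Newton forward-difference form: u_k = 9 + 64·C(k-1,1) + 142·C(k-1,2) + 138·C(k-1,3) + 48·C(k-1,4).
Continuing: …, 9949, 15585, 23337, 33679, …, u_{14} = 85705.
Summing k = 1..14 (14 terms) gives 291872.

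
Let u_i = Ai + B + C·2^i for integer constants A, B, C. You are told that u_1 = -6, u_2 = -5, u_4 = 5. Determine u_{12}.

4077

Write the equations: A + B + 2C = -6; 2A + B + 4C = -5; 4A + B + 16C = 5.
Subtracting the first from the second: A + 2C = 1.
Subtracting the second from the third: 2A + 12C = 10.
Solving: C = 1, A = -1, then B = -7.
Therefore u_{12} = -12 + (-7) + 1·4096 = 4077.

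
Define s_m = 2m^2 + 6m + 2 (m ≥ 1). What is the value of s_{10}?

s_{10} = 2·10^2 + 6·10 + 2 = 262.

262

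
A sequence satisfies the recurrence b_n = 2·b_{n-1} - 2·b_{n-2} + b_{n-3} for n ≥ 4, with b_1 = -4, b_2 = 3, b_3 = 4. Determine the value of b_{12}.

-10

b_4 = -2;  b_5 = -9;  b_6 = -10;  b_7 = -4;  b_8 = 3;  b_9 = 4;  b_{10} = -2;  b_{11} = -9;  b_{12} = -10.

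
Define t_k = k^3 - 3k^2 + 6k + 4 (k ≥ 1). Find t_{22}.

9332

t_{22} = 1·22^3 - 3·22^2 + 6·22 + 4 = 9332.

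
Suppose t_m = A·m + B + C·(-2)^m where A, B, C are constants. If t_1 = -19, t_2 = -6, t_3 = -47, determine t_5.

Plug in m = 1, 2, 3: A + B - 2C = -19; 2A + B + 4C = -6; 3A + B - 8C = -47.
Subtracting the first from the second: A + 6C = 13.
Subtracting the second from the third: A - 12C = -41.
Solving: C = 3, A = -5, then B = -8.
Therefore t_5 = -25 + (-8) + 3·(-32) = -129.

-129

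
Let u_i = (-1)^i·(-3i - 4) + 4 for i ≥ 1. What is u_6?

-18

(-1)^6 = 1; -3i - 4 at i=6 is -22; so u_6 = -18.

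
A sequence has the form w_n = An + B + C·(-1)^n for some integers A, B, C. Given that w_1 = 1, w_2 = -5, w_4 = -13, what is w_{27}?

-103

The three given values yield: A + B - C = 1; 2A + B + C = -5; 4A + B + C = -13.
Subtracting the first from the second: A + 2C = -6.
Subtracting the second from the third: 2A = -8.
Solving: C = -1, A = -4, then B = 4.
Therefore w_{27} = -108 + 4 + (-1)·(-1) = -103.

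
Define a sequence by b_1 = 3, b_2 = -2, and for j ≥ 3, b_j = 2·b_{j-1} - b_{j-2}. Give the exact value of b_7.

-27

Step forward from the initial values:
b_3 = -7  b_4 = -12  b_5 = -17  b_6 = -22  b_7 = -27.
(Characteristic roots are 1 and 1.)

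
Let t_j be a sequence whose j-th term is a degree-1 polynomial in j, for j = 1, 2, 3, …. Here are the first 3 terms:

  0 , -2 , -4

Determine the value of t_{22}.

1st diffs: -2, -2 (constant).
So t_j = -2j + 2.
Evaluating at j = 22 gives t_{22} = -42.

-42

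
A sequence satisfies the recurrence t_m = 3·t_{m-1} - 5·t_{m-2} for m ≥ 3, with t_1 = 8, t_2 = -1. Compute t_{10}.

Compute successive terms:
t_3 = -43; t_4 = -124; t_5 = -157; t_6 = 149; t_7 = 1232; t_8 = 2951; t_9 = 2693; t_{10} = -6676.

-6676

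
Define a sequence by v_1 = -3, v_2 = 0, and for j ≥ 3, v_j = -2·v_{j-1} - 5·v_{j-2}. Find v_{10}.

v_3 = 15;  v_4 = -30;  v_5 = -15;  v_6 = 180;  v_7 = -285;  v_8 = -330;  v_9 = 2085;  v_{10} = -2520.

-2520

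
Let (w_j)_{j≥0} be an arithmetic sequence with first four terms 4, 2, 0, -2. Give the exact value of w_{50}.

Common difference d = -2.
w_j = 4 + (j - 0)·(-2).
w_{50} = 4 + 50·(-2) = -96.

-96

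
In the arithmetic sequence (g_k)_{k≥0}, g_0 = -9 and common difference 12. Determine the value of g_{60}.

711

g_k = -9 + (k - 0)·12.
g_{60} = -9 + 60·12 = 711.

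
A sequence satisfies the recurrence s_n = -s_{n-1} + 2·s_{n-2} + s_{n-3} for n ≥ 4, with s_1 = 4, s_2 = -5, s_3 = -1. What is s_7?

0

Iterate the recurrence:
s_4 = -5;  s_5 = -2;  s_6 = -9;  s_7 = 0.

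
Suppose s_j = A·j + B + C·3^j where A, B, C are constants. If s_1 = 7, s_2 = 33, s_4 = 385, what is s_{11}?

The three given values yield: A + B + 3C = 7; 2A + B + 9C = 33; 4A + B + 81C = 385.
Subtracting the first from the second: A + 6C = 26.
Subtracting the second from the third: 2A + 72C = 352.
Solving: C = 5, A = -4, then B = -4.
Hence s_{11} = -4·11 + (-4) + 5·177147 = 885687.

885687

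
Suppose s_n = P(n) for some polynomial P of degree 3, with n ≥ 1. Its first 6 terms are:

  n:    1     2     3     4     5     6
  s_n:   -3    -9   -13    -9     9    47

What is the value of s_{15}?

2279

1st diffs: -6, -4, 4, 18, 38.
2nd diffs: 2, 8, 14, 20.
3rd diffs: 6, 6, 6 (constant).
So s_n = n^3 - 5n^2 + 2n - 1.
Evaluating at n = 15 gives s_{15} = 2279.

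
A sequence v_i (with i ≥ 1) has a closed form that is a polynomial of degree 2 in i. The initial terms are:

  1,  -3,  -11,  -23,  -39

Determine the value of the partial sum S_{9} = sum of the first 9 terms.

1st diffs: -4, -8, -12, -16.
2nd diffs: -4, -4, -4 (constant).
Newton forward-difference form: v_i = 1 + (-4)·C(i-1,1) + (-4)·C(i-1,2).
Continuing: -59, -83, -111, -143.
Summing i = 1..9 (9 terms) gives -471.

-471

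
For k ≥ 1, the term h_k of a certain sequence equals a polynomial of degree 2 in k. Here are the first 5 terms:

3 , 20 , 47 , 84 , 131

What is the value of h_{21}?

2243

1st diffs: 17, 27, 37, 47.
2nd diffs: 10, 10, 10 (constant).
Newton forward-difference form: h_k = 3 + 17·C(k-1,1) + 10·C(k-1,2).
At k = 21: k-1 = 20, so h_{21} = 3 + 340 + 1900 = 2243.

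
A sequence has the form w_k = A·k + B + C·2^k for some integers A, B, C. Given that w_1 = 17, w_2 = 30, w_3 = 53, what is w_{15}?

Write the equations: A + B + 2C = 17; 2A + B + 4C = 30; 3A + B + 8C = 53.
Subtracting the first from the second: A + 2C = 13.
Subtracting the second from the third: A + 4C = 23.
Solving: C = 5, A = 3, then B = 4.
So w_k = 3·k + 4 + 5·2^k; at k=15 this is 163889.

163889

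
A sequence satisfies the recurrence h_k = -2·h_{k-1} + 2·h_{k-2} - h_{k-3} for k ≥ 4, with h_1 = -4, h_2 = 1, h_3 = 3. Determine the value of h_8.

Iterate the recurrence:
h_4 = 0, h_5 = 5, h_6 = -13, h_7 = 36, h_8 = -103.

-103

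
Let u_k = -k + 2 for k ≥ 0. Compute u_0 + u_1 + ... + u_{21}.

-187

Over k = 0..21: Σk = 231.
Total = (-1)·231 + (2)·22 = -187.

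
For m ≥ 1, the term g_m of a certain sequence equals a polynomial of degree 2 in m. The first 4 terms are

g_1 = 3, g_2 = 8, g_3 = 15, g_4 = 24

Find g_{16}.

288

1st diffs: 5, 7, 9.
2nd diffs: 2, 2 (constant).
So g_m = m^2 + 2m.
Evaluating at m = 16 gives g_{16} = 288.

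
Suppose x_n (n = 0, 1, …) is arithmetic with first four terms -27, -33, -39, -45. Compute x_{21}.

-153

Common difference d = -6.
x_n = -27 + (n - 0)·(-6).
x_{21} = -27 + 21·(-6) = -153.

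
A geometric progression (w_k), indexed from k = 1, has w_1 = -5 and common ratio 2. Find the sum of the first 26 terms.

-335544315

w_k = (-5)·2^(k-1).
S = (-5)·(2^26 - 1)/(2 - 1) = (-5)·(67108864 - 1)/(1) = -335544315.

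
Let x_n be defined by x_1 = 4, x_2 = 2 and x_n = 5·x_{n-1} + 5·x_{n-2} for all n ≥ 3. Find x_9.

1113750

Iterate the recurrence:
x_3 = 30, x_4 = 160, x_5 = 950, x_6 = 5550, x_7 = 32500, x_8 = 190250, x_9 = 1113750.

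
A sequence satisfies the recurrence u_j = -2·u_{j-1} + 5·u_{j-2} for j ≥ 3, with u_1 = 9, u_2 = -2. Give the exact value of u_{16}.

Compute successive terms:
u_3 = 49  u_4 = -108  u_5 = 461  …  u_{13} = 8717301  u_{14} = -30067742  u_{15} = 103721989  u_{16} = -357782688.

-357782688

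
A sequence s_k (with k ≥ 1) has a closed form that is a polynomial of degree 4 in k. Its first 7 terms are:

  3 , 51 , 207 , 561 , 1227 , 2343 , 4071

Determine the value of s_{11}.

1st diffs: 48, 156, 354, 666, 1116, 1728.
2nd diffs: 108, 198, 312, 450, 612.
3rd diffs: 90, 114, 138, 162.
4th diffs: 24, 24, 24 (constant).
So s_k = k^4 + 5k^3 - k^2 + k - 3.
Evaluating at k = 11 gives s_{11} = 21183.

21183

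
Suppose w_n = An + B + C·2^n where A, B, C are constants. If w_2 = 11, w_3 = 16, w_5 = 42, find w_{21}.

2097178

The three given values yield: 2A + B + 4C = 11; 3A + B + 8C = 16; 5A + B + 32C = 42.
Subtracting the first from the second: A + 4C = 5.
Subtracting the second from the third: 2A + 24C = 26.
Solving: C = 1, A = 1, then B = 5.
Therefore w_{21} = 21 + 5 + 1·2097152 = 2097178.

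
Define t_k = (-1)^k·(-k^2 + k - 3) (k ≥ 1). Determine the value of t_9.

(-1)^9 = -1; -k^2 + k - 3 at k=9 is -75; so t_9 = 75.

75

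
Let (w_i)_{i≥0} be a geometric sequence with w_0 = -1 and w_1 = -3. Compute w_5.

Common ratio r = 3.
w_i = (-1)·3^(i-0).
w_5 = (-1)·3^5 = -243.

-243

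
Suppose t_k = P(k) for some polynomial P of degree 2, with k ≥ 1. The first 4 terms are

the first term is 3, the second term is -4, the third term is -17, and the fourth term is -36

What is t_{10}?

1st diffs: -7, -13, -19.
2nd diffs: -6, -6 (constant).
Newton forward-difference form: t_k = 3 + (-7)·C(k-1,1) + (-6)·C(k-1,2).
At k = 10: k-1 = 9, so t_{10} = 3 - 63 - 216 = -276.

-276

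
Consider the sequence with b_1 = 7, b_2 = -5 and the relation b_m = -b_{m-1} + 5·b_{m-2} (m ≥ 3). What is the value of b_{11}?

Iterate the recurrence:
b_3 = 40, b_4 = -65, b_5 = 265, b_6 = -590, b_7 = 1915, b_8 = -4865, b_9 = 14440, b_{10} = -38765, b_{11} = 110965.

110965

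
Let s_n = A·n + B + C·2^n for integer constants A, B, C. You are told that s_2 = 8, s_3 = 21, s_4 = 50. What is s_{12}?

Plug in n = 2, 3, 4: 2A + B + 4C = 8; 3A + B + 8C = 21; 4A + B + 16C = 50.
Subtracting the first from the second: A + 4C = 13.
Subtracting the second from the third: A + 8C = 29.
Solving: C = 4, A = -3, then B = -2.
Therefore s_{12} = -36 + (-2) + 4·4096 = 16346.

16346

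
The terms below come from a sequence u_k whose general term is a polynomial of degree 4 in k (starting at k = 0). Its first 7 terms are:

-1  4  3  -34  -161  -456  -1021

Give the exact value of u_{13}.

1st diffs: 5, -1, -37, -127, -295, -565.
2nd diffs: -6, -36, -90, -168, -270.
3rd diffs: -30, -54, -78, -102.
4th diffs: -24, -24, -24 (constant).
Newton forward-difference form: u_k = -1 + 5·C(k,1) + (-6)·C(k,2) + (-30)·C(k,3) + (-24)·C(k,4).
At k = 13: k = 13, so u_{13} = -1 + 65 - 468 - 8580 - 17160 = -26144.

-26144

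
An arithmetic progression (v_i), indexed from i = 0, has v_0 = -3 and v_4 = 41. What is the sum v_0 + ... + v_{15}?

1272

Common difference d = (41 - (-3)) / (4 - 0) = 11.
v_i = -3 + (i - 0)·11.
v_{15} = 162; S = 16·(-3 + 162)/2 = 1272.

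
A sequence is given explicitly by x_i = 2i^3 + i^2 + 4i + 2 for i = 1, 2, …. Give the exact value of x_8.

1122

x_8 = 2·8^3 + 1·8^2 + 4·8 + 2 = 1122.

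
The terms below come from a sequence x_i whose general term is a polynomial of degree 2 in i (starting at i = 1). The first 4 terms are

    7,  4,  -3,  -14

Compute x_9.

1st diffs: -3, -7, -11.
2nd diffs: -4, -4 (constant).
Newton forward-difference form: x_i = 7 + (-3)·C(i-1,1) + (-4)·C(i-1,2).
At i = 9: i-1 = 8, so x_9 = 7 - 24 - 112 = -129.

-129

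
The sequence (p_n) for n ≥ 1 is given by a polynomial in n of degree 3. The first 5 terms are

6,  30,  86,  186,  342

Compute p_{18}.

1st diffs: 24, 56, 100, 156.
2nd diffs: 32, 44, 56.
3rd diffs: 12, 12 (constant).
Newton forward-difference form: p_n = 6 + 24·C(n-1,1) + 32·C(n-1,2) + 12·C(n-1,3).
At n = 18: n-1 = 17, so p_{18} = 6 + 408 + 4352 + 8160 = 12926.

12926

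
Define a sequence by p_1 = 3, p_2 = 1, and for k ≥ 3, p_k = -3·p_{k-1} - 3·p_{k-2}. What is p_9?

324

Applying the relation repeatedly:
p_3 = -12; p_4 = 33; p_5 = -63; p_6 = 90; p_7 = -81; p_8 = -27; p_9 = 324.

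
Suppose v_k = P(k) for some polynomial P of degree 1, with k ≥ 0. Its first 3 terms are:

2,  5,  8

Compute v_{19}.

59

1st diffs: 3, 3 (constant).
So v_k = 3k + 2.
Evaluating at k = 19 gives v_{19} = 59.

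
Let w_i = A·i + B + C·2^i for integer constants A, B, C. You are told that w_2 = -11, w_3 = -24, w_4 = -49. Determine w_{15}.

-98316

Write the equations: 2A + B + 4C = -11; 3A + B + 8C = -24; 4A + B + 16C = -49.
Subtracting the first from the second: A + 4C = -13.
Subtracting the second from the third: A + 8C = -25.
Solving: C = -3, A = -1, then B = 3.
So w_i = -1·i + 3 + (-3)·2^i; at i=15 this is -98316.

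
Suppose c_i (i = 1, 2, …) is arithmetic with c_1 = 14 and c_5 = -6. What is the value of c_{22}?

Common difference d = (-6 - 14) / (5 - 1) = -5.
c_i = 14 + (i - 1)·(-5).
c_{22} = 14 + 21·(-5) = -91.

-91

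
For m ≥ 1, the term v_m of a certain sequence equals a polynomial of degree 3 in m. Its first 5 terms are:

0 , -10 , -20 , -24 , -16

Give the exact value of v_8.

140

1st diffs: -10, -10, -4, 8.
2nd diffs: 0, 6, 12.
3rd diffs: 6, 6 (constant).
Newton forward-difference form: v_m = (-10)·C(m-1,1) + 6·C(m-1,3).
At m = 8: m-1 = 7, so v_8 = -70 + 210 = 140.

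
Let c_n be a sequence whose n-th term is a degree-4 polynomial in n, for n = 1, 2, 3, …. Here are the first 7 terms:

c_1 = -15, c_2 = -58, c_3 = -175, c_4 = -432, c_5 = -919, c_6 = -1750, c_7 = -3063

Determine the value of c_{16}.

1st diffs: -43, -117, -257, -487, -831, -1313.
2nd diffs: -74, -140, -230, -344, -482.
3rd diffs: -66, -90, -114, -138.
4th diffs: -24, -24, -24 (constant).
So c_n = -n^4 - n^3 - 6n^2 - 3n - 4.
Evaluating at n = 16 gives c_{16} = -71220.

-71220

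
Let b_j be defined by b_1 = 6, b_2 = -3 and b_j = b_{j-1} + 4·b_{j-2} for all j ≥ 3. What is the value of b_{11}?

Step forward from the initial values:
b_3 = 21, b_4 = 9, b_5 = 93, b_6 = 129, b_7 = 501, b_8 = 1017, b_9 = 3021, b_{10} = 7089, b_{11} = 19173.

19173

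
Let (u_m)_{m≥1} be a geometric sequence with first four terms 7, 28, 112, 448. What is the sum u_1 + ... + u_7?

Common ratio r = 4.
u_m = 7·4^(m-1).
S = 7·(4^7 - 1)/(4 - 1) = 7·(16384 - 1)/(3) = 38227.

38227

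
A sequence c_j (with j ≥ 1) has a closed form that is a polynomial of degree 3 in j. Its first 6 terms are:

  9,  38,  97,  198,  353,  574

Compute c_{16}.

9054

1st diffs: 29, 59, 101, 155, 221.
2nd diffs: 30, 42, 54, 66.
3rd diffs: 12, 12, 12 (constant).
So c_j = 2j^3 + 3j^2 + 6j - 2.
Evaluating at j = 16 gives c_{16} = 9054.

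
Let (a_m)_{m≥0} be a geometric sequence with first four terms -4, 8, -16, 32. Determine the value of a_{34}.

-68719476736

Common ratio r = -2.
a_m = (-4)·(-2)^(m-0).
a_{34} = (-4)·(-2)^34 = -68719476736.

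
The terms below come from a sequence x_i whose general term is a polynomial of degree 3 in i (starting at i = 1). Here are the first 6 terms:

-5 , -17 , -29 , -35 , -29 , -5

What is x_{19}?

1st diffs: -12, -12, -6, 6, 24.
2nd diffs: 0, 6, 12, 18.
3rd diffs: 6, 6, 6 (constant).
Newton forward-difference form: x_i = -5 + (-12)·C(i-1,1) + 6·C(i-1,3).
At i = 19: i-1 = 18, so x_{19} = -5 - 216 + 4896 = 4675.

4675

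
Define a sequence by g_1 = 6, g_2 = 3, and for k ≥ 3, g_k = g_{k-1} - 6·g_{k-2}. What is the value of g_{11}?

Step forward from the initial values:
g_3 = -33;  g_4 = -51;  g_5 = 147;  g_6 = 453;  g_7 = -429;  g_8 = -3147;  g_9 = -573;  g_{10} = 18309;  g_{11} = 21747.

21747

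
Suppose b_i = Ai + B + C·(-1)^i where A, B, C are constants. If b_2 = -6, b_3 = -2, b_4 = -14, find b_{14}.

-54

Write the equations: 2A + B + C = -6; 3A + B - C = -2; 4A + B + C = -14.
Subtracting the first from the second: A - 2C = 4.
Subtracting the second from the third: A + 2C = -12.
Solving: C = -4, A = -4, then B = 6.
Hence b_{14} = -4·14 + 6 + (-4)·1 = -54.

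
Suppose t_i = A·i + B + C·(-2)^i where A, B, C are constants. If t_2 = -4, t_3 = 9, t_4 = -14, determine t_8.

At i = 2, 3, 4: 2A + B + 4C = -4; 3A + B - 8C = 9; 4A + B + 16C = -14.
Subtracting the first from the second: A - 12C = 13.
Subtracting the second from the third: A + 24C = -23.
Solving: C = -1, A = 1, then B = -2.
So t_i = 1·i + (-2) + (-1)·(-2)^i; at i=8 this is -250.

-250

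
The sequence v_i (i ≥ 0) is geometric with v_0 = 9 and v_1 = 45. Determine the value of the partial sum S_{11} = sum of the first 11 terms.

109863279

Common ratio r = 5.
v_i = 9·5^(i-0).
S = 9·(5^11 - 1)/(5 - 1) = 9·(48828125 - 1)/(4) = 109863279.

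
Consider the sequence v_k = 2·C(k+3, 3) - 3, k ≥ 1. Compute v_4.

C(7, 3) = 35, so v_4 = 67.

67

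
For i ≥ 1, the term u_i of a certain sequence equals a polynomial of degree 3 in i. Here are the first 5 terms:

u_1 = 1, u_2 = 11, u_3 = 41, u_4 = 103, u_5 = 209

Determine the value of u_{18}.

1st diffs: 10, 30, 62, 106.
2nd diffs: 20, 32, 44.
3rd diffs: 12, 12 (constant).
So u_i = 2i^3 - 2i^2 + 2i - 1.
Evaluating at i = 18 gives u_{18} = 11051.

11051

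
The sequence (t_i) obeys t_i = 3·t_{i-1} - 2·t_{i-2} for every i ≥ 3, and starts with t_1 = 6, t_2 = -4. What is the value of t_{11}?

-10224

Compute successive terms:
t_3 = -24, t_4 = -64, t_5 = -144, t_6 = -304, t_7 = -624, t_8 = -1264, t_9 = -2544, t_{10} = -5104, t_{11} = -10224.
(Characteristic roots are 2 and 1.)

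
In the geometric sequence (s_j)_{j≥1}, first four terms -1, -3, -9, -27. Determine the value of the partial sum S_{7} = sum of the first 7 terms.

Common ratio r = 3.
s_j = (-1)·3^(j-1).
S = (-1)·(3^7 - 1)/(3 - 1) = (-1)·(2187 - 1)/(2) = -1093.

-1093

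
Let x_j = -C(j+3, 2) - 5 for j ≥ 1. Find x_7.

-50

C(10, 2) = 45, so x_7 = -50.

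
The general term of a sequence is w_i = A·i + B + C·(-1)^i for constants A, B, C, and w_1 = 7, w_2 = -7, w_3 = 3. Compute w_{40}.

Write the equations: A + B - C = 7; 2A + B + C = -7; 3A + B - C = 3.
Subtracting the first from the second: A + 2C = -14.
Subtracting the second from the third: A - 2C = 10.
Solving: C = -6, A = -2, then B = 3.
So w_i = -2·i + 3 + (-6)·(-1)^i; at i=40 this is -83.

-83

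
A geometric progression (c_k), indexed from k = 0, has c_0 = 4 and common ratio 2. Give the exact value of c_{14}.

c_k = 4·2^(k-0).
c_{14} = 4·2^14 = 65536.

65536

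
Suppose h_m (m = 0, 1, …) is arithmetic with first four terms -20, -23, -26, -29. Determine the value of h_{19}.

-77

Common difference d = -3.
h_m = -20 + (m - 0)·(-3).
h_{19} = -20 + 19·(-3) = -77.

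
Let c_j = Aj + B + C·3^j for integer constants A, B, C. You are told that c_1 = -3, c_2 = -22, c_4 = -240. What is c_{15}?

-43046729

Write the equations: A + B + 3C = -3; 2A + B + 9C = -22; 4A + B + 81C = -240.
Subtracting the first from the second: A + 6C = -19.
Subtracting the second from the third: 2A + 72C = -218.
Solving: C = -3, A = -1, then B = 7.
Therefore c_{15} = -15 + 7 + (-3)·14348907 = -43046729.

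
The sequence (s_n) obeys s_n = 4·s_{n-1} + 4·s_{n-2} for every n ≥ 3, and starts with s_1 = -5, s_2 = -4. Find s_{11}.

-9913344

Applying the relation repeatedly:
s_3 = -36  s_4 = -160  s_5 = -784  s_6 = -3776  s_7 = -18240  s_8 = -88064  s_9 = -425216  s_{10} = -2053120  s_{11} = -9913344.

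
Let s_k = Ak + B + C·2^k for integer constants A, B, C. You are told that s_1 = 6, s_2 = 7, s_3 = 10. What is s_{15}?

32758

Write the equations: A + B + 2C = 6; 2A + B + 4C = 7; 3A + B + 8C = 10.
Subtracting the first from the second: A + 2C = 1.
Subtracting the second from the third: A + 4C = 3.
Solving: C = 1, A = -1, then B = 5.
So s_k = -1·k + 5 + 1·2^k; at k=15 this is 32758.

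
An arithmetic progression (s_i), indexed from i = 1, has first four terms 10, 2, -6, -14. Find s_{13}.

Common difference d = -8.
s_i = 10 + (i - 1)·(-8).
s_{13} = 10 + 12·(-8) = -86.

-86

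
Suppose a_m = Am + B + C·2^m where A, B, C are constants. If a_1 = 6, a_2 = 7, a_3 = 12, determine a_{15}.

At m = 1, 2, 3: A + B + 2C = 6; 2A + B + 4C = 7; 3A + B + 8C = 12.
Subtracting the first from the second: A + 2C = 1.
Subtracting the second from the third: A + 4C = 5.
Solving: C = 2, A = -3, then B = 5.
Hence a_{15} = -3·15 + 5 + 2·32768 = 65496.

65496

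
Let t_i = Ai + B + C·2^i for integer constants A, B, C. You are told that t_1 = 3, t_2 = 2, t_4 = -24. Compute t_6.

-158

Write the equations: A + B + 2C = 3; 2A + B + 4C = 2; 4A + B + 16C = -24.
Subtracting the first from the second: A + 2C = -1.
Subtracting the second from the third: 2A + 12C = -26.
Solving: C = -3, A = 5, then B = 4.
Hence t_6 = 5·6 + 4 + (-3)·64 = -158.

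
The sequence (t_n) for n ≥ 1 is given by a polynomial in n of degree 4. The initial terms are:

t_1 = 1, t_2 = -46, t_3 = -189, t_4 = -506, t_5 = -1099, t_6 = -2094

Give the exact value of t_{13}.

-35939

1st diffs: -47, -143, -317, -593, -995.
2nd diffs: -96, -174, -276, -402.
3rd diffs: -78, -102, -126.
4th diffs: -24, -24 (constant).
Newton forward-difference form: t_n = 1 + (-47)·C(n-1,1) + (-96)·C(n-1,2) + (-78)·C(n-1,3) + (-24)·C(n-1,4).
At n = 13: n-1 = 12, so t_{13} = 1 - 564 - 6336 - 17160 - 11880 = -35939.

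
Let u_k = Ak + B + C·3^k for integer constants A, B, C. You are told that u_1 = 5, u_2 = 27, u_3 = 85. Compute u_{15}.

43046773

The three given values yield: A + B + 3C = 5; 2A + B + 9C = 27; 3A + B + 27C = 85.
Subtracting the first from the second: A + 6C = 22.
Subtracting the second from the third: A + 18C = 58.
Solving: C = 3, A = 4, then B = -8.
So u_k = 4·k + (-8) + 3·3^k; at k=15 this is 43046773.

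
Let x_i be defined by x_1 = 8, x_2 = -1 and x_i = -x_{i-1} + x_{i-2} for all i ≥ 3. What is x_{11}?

Applying the relation repeatedly:
x_3 = 9  x_4 = -10  x_5 = 19  x_6 = -29  x_7 = 48  x_8 = -77  x_9 = 125  x_{10} = -202  x_{11} = 327.

327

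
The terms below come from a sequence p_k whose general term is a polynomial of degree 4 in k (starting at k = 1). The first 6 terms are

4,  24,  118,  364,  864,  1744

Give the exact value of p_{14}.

45504

1st diffs: 20, 94, 246, 500, 880.
2nd diffs: 74, 152, 254, 380.
3rd diffs: 78, 102, 126.
4th diffs: 24, 24 (constant).
Newton forward-difference form: p_k = 4 + 20·C(k-1,1) + 74·C(k-1,2) + 78·C(k-1,3) + 24·C(k-1,4).
At k = 14: k-1 = 13, so p_{14} = 4 + 260 + 5772 + 22308 + 17160 = 45504.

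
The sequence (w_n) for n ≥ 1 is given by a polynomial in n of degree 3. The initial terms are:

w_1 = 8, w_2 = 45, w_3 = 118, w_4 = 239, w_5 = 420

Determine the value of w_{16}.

9803

1st diffs: 37, 73, 121, 181.
2nd diffs: 36, 48, 60.
3rd diffs: 12, 12 (constant).
Newton forward-difference form: w_n = 8 + 37·C(n-1,1) + 36·C(n-1,2) + 12·C(n-1,3).
At n = 16: n-1 = 15, so w_{16} = 8 + 555 + 3780 + 5460 = 9803.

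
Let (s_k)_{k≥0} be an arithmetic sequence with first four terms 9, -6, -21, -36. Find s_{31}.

Common difference d = -15.
s_k = 9 + (k - 0)·(-15).
s_{31} = 9 + 31·(-15) = -456.

-456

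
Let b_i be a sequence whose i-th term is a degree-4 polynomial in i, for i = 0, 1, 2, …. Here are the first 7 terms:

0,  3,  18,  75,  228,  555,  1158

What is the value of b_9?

6003

1st diffs: 3, 15, 57, 153, 327, 603.
2nd diffs: 12, 42, 96, 174, 276.
3rd diffs: 30, 54, 78, 102.
4th diffs: 24, 24, 24 (constant).
Newton forward-difference form: b_i = 3·C(i,1) + 12·C(i,2) + 30·C(i,3) + 24·C(i,4).
At i = 9: i = 9, so b_9 = 27 + 432 + 2520 + 3024 = 6003.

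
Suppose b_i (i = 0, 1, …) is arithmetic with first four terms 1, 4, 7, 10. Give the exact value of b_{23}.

Common difference d = 3.
b_i = 1 + (i - 0)·3.
b_{23} = 1 + 23·3 = 70.

70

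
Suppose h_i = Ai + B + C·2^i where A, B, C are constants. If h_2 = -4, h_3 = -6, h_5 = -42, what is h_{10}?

The three given values yield: 2A + B + 4C = -4; 3A + B + 8C = -6; 5A + B + 32C = -42.
Subtracting the first from the second: A + 4C = -2.
Subtracting the second from the third: 2A + 24C = -36.
Solving: C = -2, A = 6, then B = -8.
Therefore h_{10} = 60 + (-8) + (-2)·1024 = -1996.

-1996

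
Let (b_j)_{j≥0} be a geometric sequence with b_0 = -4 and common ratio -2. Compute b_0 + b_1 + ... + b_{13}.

b_j = (-4)·(-2)^(j-0).
S = (-4)·((-2)^14 - 1)/(-2 - 1) = (-4)·(16384 - 1)/(-3) = 21844.

21844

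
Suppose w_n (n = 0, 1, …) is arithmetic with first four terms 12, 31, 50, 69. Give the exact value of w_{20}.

392

Common difference d = 19.
w_n = 12 + (n - 0)·19.
w_{20} = 12 + 20·19 = 392.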